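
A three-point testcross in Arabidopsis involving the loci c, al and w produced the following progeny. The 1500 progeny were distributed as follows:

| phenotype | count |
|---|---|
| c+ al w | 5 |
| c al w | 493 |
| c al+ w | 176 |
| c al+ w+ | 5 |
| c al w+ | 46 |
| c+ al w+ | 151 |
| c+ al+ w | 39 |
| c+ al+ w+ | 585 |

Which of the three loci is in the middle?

c

The two most frequent reciprocal classes, c+ al+ w+ and c al w, are the parental types, so the F1 was c+ al+ w+ / c al w.
The two rarest classes, c al+ w+ and c+ al w, are the double crossovers. Comparing them with the parentals, only the c allele has switched, so c is the middle locus and the order is w – c – al.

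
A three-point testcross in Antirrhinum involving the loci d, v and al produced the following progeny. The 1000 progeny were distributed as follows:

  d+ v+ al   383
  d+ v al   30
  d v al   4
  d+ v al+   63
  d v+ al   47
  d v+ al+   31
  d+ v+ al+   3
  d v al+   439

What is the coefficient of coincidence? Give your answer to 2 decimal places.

0.88

The two most frequent reciprocal classes, d+ v+ al and d v al+, are the parental types, so the F1 was d+ v+ al / d v al+.
The two rarest classes, d+ v+ al+ and d v al, are the double crossovers. Comparing them with the parentals, only the al allele has switched, so al is the middle locus and the order is d – al – v.
d–al: (110 + 7)/1000 = 0.1170; al–v: (61 + 7)/1000 = 0.0680.
Expected DCO frequency = 0.1170 × 0.0680 ≈ 0.00796; observed = 7/1000 ≈ 0.00700.
Coefficient of coincidence = 0.00700/0.00796 ≈ 0.88.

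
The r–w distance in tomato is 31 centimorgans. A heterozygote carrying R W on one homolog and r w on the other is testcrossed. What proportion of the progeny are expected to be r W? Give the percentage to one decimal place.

A map distance of 31 centimorgans corresponds to a recombination frequency of 0.310.
The F1 is R W / r w, so r W is a recombinant gamete class with expected frequency r/2 = 0.310/2 = 0.1550.
That is 0.1550 = 15.5% of the progeny.

15.5%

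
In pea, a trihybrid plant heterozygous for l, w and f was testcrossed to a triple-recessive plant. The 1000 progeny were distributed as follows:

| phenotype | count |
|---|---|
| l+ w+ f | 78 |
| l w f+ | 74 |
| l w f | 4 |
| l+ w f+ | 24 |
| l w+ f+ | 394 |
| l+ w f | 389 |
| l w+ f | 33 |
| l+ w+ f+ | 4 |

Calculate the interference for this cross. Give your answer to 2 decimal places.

0.23

The two most frequent reciprocal classes, l+ w f and l w+ f+, are the parental types, so the F1 was l+ w f / l w+ f+.
The two rarest classes, l w f and l+ w+ f+, are the double crossovers. Comparing them with the parentals, only the l allele has switched, so l is the middle locus and the order is f – l – w.
f–l: (57 + 8)/1000 = 0.0650; l–w: (152 + 8)/1000 = 0.1600.
Expected DCO frequency = 0.0650 × 0.1600 ≈ 0.01040; observed = 8/1000 ≈ 0.00800.
Coefficient of coincidence = 0.00800/0.01040 ≈ 0.77; interference = 1 − 0.77 = 0.23.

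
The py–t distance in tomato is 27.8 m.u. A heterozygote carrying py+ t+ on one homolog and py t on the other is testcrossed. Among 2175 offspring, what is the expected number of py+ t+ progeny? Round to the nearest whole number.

A map distance of 27.8 m.u. corresponds to a recombination frequency of 0.278.
The F1 is py+ t+ / py t, so py+ t+ is a parental gamete class with expected frequency (1 − r)/2 = 0.722/2 = 0.3610.
Expected number = 0.3610 × 2175 = 785.17 ≈ 785.

785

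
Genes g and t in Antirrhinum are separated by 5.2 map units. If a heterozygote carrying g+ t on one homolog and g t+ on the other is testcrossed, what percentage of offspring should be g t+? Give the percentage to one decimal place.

47.4%

A map distance of 5.2 map units corresponds to a recombination frequency of 0.052.
The F1 is g+ t / g t+, so g t+ is a parental gamete class with expected frequency (1 − r)/2 = 0.948/2 = 0.4740.
That is 0.4740 = 47.4% of the progeny.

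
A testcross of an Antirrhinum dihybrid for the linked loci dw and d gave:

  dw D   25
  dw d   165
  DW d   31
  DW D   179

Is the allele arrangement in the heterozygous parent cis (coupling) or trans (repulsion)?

The two most frequent classes are DW D (179) and dw d (165); these are the parental (non-recombinant) types.
So the F1 carried DW D on one chromosome and dw d on the other — the recessive alleles are on the same chromosome (cis / coupling).

cis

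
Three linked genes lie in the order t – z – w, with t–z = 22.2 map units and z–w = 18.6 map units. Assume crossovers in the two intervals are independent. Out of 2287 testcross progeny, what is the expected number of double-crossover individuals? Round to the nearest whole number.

94

Map distances give recombination frequencies of 0.222 and 0.186 for the two intervals.
With no interference, expected double-crossover frequency = 0.222 × 0.186 = 0.04129.
Expected number = 0.04129 × 2287 = 94.43 ≈ 94.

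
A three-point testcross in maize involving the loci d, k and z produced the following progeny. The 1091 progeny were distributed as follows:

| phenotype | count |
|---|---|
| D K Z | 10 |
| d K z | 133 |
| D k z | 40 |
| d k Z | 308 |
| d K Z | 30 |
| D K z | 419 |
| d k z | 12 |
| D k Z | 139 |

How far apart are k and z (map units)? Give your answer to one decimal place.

8.4 map units

The two most frequent reciprocal classes, d k Z and D K z, are the parental types, so the F1 was d k Z / D K z.
The two rarest classes, d k z and D K Z, are the double crossovers. Comparing them with the parentals, only the z allele has switched, so z is the middle locus and the order is k – z – d.
Crossovers in the k–z interval produce the single-crossover classes d K Z and D k z (30 + 40 = 70) plus the double crossovers (22).
RF(k–z) = (70 + 22) / 1091 = 92/1091 = 0.0843 → 8.4 map units.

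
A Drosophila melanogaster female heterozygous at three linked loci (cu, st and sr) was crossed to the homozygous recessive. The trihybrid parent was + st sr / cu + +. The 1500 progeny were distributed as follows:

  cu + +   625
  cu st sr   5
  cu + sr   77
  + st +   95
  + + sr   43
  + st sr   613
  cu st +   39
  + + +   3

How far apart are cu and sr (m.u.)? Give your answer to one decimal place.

12.0 m.u.

The two rarest classes, cu st sr and + + +, are the double crossovers. Comparing them with the parentals, only the cu allele has switched, so cu is the middle locus and the order is sr – cu – st.
Crossovers in the sr–cu interval produce the single-crossover classes + st + and cu + sr (95 + 77 = 172) plus the double crossovers (8).
RF(sr–cu) = (172 + 8) / 1500 = 180/1500 = 0.1200 → 12.0 m.u.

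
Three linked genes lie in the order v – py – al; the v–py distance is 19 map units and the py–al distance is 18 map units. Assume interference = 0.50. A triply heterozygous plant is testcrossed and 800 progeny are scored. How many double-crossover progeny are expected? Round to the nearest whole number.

Map distances give recombination frequencies of 0.190 and 0.180 for the two intervals.
With interference 0.50 (so coincidence = 0.50), expected double-crossover frequency = 0.190 × 0.180 × 0.50 = 0.01710.
Expected number = 0.01710 × 800 = 13.68 ≈ 14.

14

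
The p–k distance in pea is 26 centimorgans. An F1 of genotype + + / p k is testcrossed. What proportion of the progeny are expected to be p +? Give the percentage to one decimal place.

A map distance of 26 centimorgans corresponds to a recombination frequency of 0.260.
The F1 is + + / p k, so p + is a recombinant gamete class with expected frequency r/2 = 0.260/2 = 0.1300.
That is 0.1300 = 13.0% of the progeny.

13.0%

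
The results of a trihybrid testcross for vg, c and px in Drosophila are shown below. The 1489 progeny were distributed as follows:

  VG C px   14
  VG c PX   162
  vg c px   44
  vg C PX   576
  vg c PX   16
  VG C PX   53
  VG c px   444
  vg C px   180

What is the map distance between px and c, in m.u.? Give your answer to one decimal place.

25.0 m.u.

The two most frequent reciprocal classes, vg C PX and VG c px, are the parental types, so the F1 was vg C PX / VG c px.
The two rarest classes, vg c PX and VG C px, are the double crossovers. Comparing them with the parentals, only the c allele has switched, so c is the middle locus and the order is vg – c – px.
Crossovers in the c–px interval produce the single-crossover classes vg C px and VG c PX (180 + 162 = 342) plus the double crossovers (30).
RF(c–px) = (342 + 30) / 1489 = 372/1489 = 0.2498 → 25.0 m.u.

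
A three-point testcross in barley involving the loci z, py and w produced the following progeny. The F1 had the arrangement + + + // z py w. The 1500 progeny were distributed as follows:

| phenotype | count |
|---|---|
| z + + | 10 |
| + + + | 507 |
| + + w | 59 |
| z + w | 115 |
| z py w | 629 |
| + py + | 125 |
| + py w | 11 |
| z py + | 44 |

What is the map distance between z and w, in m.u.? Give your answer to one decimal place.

The two rarest classes, z + + and + py w, are the double crossovers. Comparing them with the parentals, only the z allele has switched, so z is the middle locus and the order is w – z – py.
Crossovers in the w–z interval produce the single-crossover classes + + w and z py + (59 + 44 = 103) plus the double crossovers (21).
RF(w–z) = (103 + 21) / 1500 = 124/1500 = 0.0827 → 8.3 m.u.

8.3 m.u.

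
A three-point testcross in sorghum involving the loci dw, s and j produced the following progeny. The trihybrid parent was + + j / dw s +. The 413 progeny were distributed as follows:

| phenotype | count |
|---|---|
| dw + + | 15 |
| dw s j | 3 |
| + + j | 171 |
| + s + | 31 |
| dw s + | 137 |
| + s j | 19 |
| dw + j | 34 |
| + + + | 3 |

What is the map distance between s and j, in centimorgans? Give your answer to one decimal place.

9.7 centimorgans

The two rarest classes, + + + and dw s j, are the double crossovers. Comparing them with the parentals, only the j allele has switched, so j is the middle locus and the order is s – j – dw.
Crossovers in the s–j interval produce the single-crossover classes + s j and dw + + (19 + 15 = 34) plus the double crossovers (6).
RF(s–j) = (34 + 6) / 413 = 40/413 = 0.0969 → 9.7 centimorgans.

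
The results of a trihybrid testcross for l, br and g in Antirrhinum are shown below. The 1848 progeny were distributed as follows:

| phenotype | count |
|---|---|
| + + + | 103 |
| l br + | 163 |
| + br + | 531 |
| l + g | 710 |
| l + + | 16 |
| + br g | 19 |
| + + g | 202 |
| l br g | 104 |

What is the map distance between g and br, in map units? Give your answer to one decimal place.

13.1 map units

The two most frequent reciprocal classes, l + g and + br +, are the parental types, so the F1 was l + g / + br +.
The two rarest classes, l + + and + br g, are the double crossovers. Comparing them with the parentals, only the g allele has switched, so g is the middle locus and the order is l – g – br.
Crossovers in the g–br interval produce the single-crossover classes l br g and + + + (104 + 103 = 207) plus the double crossovers (35).
RF(g–br) = (207 + 35) / 1848 = 242/1848 = 0.1310 → 13.1 map units.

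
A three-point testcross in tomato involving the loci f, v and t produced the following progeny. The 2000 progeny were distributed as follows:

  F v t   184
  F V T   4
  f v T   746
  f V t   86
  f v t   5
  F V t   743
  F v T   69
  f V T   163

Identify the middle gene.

The two most frequent reciprocal classes, f v T and F V t, are the parental types, so the F1 was f v T / F V t.
The two rarest classes, f v t and F V T, are the double crossovers. Comparing them with the parentals, only the t allele has switched, so t is the middle locus and the order is v – t – f.

t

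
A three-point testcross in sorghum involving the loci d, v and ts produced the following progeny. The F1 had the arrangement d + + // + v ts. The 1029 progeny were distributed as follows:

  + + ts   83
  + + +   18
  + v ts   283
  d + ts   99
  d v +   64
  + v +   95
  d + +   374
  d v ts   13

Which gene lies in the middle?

d

The two rarest classes, + + + and d v ts, are the double crossovers. Comparing them with the parentals, only the d allele has switched, so d is the middle locus and the order is v – d – ts.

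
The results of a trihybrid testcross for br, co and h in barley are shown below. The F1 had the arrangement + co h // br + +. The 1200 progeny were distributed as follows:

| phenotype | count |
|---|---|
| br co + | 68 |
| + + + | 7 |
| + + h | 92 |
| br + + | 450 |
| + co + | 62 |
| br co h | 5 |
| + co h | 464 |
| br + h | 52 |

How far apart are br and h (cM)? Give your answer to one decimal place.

10.5 cM

The two rarest classes, br co h and + + +, are the double crossovers. Comparing them with the parentals, only the br allele has switched, so br is the middle locus and the order is co – br – h.
Crossovers in the br–h interval produce the single-crossover classes + co + and br + h (62 + 52 = 114) plus the double crossovers (12).
RF(br–h) = (114 + 12) / 1200 = 126/1200 = 0.1050 → 10.5 cM.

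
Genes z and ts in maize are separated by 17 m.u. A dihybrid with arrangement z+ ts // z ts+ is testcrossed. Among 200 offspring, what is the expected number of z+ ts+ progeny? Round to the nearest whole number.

17

A map distance of 17 m.u. corresponds to a recombination frequency of 0.170.
The F1 is z+ ts / z ts+, so z+ ts+ is a recombinant gamete class with expected frequency r/2 = 0.170/2 = 0.0850.
Expected number = 0.0850 × 200 = 17.00 ≈ 17.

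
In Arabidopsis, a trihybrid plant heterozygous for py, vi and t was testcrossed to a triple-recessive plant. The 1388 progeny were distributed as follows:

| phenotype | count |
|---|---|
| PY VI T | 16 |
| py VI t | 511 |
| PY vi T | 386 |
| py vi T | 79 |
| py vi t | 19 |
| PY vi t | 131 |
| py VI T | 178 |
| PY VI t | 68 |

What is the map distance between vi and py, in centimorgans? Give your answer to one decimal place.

The two most frequent reciprocal classes, PY vi T and py VI t, are the parental types, so the F1 was PY vi T / py VI t.
The two rarest classes, PY VI T and py vi t, are the double crossovers. Comparing them with the parentals, only the vi allele has switched, so vi is the middle locus and the order is t – vi – py.
Crossovers in the vi–py interval produce the single-crossover classes py vi T and PY VI t (79 + 68 = 147) plus the double crossovers (35).
RF(vi–py) = (147 + 35) / 1388 = 182/1388 = 0.1311 → 13.1 centimorgans.

13.1 centimorgans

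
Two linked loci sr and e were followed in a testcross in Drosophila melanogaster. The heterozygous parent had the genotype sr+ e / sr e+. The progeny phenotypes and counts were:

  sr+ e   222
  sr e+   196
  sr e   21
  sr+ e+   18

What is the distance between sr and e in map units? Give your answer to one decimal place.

8.5 map units

The recombinant classes are sr+ e+ and sr e: 18 + 21 = 39.
Recombination frequency = 39/457 = 0.0853 ≈ 8.5%, i.e. 8.5 map units.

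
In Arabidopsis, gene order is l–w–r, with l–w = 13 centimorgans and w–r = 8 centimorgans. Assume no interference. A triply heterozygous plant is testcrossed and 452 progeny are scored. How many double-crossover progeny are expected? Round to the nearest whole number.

5

Map distances give recombination frequencies of 0.130 and 0.080 for the two intervals.
With no interference, expected double-crossover frequency = 0.130 × 0.080 = 0.01040.
Expected number = 0.01040 × 452 = 4.70 ≈ 5.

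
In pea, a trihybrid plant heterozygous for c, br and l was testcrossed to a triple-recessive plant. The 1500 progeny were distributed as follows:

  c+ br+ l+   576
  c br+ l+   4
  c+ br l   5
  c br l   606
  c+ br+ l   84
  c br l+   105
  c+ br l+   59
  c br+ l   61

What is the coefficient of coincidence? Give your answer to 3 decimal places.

0.529

The two most frequent reciprocal classes, c+ br+ l+ and c br l, are the parental types, so the F1 was c+ br+ l+ / c br l.
The two rarest classes, c br+ l+ and c+ br l, are the double crossovers. Comparing them with the parentals, only the c allele has switched, so c is the middle locus and the order is br – c – l.
br–c: (120 + 9)/1500 = 0.0860; c–l: (189 + 9)/1500 = 0.1320.
Expected DCO frequency = 0.0860 × 0.1320 ≈ 0.01135; observed = 9/1500 ≈ 0.00600.
Coefficient of coincidence = 0.00600/0.01135 ≈ 0.529.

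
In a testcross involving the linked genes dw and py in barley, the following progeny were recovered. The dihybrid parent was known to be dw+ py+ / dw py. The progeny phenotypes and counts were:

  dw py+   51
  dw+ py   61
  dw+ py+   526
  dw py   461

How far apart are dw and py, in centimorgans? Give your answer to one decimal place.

The recombinant classes are dw+ py and dw py+: 61 + 51 = 112.
Recombination frequency = 112/1099 = 0.1019 ≈ 10.2%, i.e. 10.2 centimorgans.

10.2 centimorgans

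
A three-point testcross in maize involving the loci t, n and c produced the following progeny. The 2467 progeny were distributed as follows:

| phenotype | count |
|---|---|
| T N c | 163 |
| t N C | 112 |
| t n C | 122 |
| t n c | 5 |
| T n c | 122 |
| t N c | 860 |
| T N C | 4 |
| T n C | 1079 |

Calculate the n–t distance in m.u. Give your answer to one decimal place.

11.9 m.u.

The two most frequent reciprocal classes, t N c and T n C, are the parental types, so the F1 was t N c / T n C.
The two rarest classes, t n c and T N C, are the double crossovers. Comparing them with the parentals, only the n allele has switched, so n is the middle locus and the order is c – n – t.
Crossovers in the n–t interval produce the single-crossover classes T N c and t n C (163 + 122 = 285) plus the double crossovers (9).
RF(n–t) = (285 + 9) / 2467 = 294/2467 = 0.1192 → 11.9 m.u.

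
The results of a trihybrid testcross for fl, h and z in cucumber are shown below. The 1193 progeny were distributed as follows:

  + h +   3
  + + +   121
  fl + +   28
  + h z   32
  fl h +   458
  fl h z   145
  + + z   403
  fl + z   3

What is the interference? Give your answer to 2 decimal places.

0.60

The two most frequent reciprocal classes, + + z and fl h +, are the parental types, so the F1 was + + z / fl h +.
The two rarest classes, fl + z and + h +, are the double crossovers. Comparing them with the parentals, only the fl allele has switched, so fl is the middle locus and the order is z – fl – h.
z–fl: (266 + 6)/1193 = 0.2280; fl–h: (60 + 6)/1193 = 0.0553.
Expected DCO frequency = 0.2280 × 0.0553 ≈ 0.01261; observed = 6/1193 ≈ 0.00503.
Coefficient of coincidence = 0.00503/0.01261 ≈ 0.40; interference = 1 − 0.40 = 0.60.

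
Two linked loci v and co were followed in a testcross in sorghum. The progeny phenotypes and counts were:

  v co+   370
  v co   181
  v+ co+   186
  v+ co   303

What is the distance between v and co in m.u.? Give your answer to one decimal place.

The two most frequent classes, v+ co (303) and v co+ (370), are the parental types, so the F1 was v+ co / v co+.
The recombinant classes are v+ co+ and v co: 186 + 181 = 367.
Recombination frequency = 367/1040 = 0.3529 ≈ 35.3%, i.e. 35.3 m.u.

35.3 m.u.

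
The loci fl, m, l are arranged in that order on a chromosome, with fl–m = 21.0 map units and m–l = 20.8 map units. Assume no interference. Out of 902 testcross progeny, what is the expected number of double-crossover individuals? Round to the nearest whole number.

39

Map distances give recombination frequencies of 0.210 and 0.208 for the two intervals.
With no interference, expected double-crossover frequency = 0.210 × 0.208 = 0.04368.
Expected number = 0.04368 × 902 = 39.40 ≈ 39.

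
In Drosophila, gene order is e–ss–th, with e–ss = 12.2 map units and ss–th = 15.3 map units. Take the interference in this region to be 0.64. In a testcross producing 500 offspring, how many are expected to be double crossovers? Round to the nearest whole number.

3

Map distances give recombination frequencies of 0.122 and 0.153 for the two intervals.
With interference 0.64 (so coincidence = 0.36), expected double-crossover frequency = 0.122 × 0.153 × 0.36 = 0.00672.
Expected number = 0.00672 × 500 = 3.36 ≈ 3.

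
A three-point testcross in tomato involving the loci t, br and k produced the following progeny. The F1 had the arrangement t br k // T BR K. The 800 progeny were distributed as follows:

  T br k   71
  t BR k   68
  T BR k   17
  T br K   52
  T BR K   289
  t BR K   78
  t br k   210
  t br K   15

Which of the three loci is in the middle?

The two rarest classes, t br K and T BR k, are the double crossovers. Comparing them with the parentals, only the k allele has switched, so k is the middle locus and the order is t – k – br.

k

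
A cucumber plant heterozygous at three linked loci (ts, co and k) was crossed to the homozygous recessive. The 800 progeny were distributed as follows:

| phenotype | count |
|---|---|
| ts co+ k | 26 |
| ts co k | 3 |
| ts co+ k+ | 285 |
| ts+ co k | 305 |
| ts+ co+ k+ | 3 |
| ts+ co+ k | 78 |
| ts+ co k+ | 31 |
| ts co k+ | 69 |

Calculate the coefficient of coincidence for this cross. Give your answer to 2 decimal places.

0.50

The two most frequent reciprocal classes, ts+ co k and ts co+ k+, are the parental types, so the F1 was ts+ co k / ts co+ k+.
The two rarest classes, ts co k and ts+ co+ k+, are the double crossovers. Comparing them with the parentals, only the ts allele has switched, so ts is the middle locus and the order is co – ts – k.
co–ts: (147 + 6)/800 = 0.1913; ts–k: (57 + 6)/800 = 0.0788.
Expected DCO frequency = 0.1913 × 0.0788 ≈ 0.01507; observed = 6/800 ≈ 0.00750.
Coefficient of coincidence = 0.00750/0.01507 ≈ 0.50.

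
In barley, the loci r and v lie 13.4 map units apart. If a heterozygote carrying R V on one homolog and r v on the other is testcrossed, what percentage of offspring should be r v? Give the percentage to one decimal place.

A map distance of 13.4 map units corresponds to a recombination frequency of 0.134.
The F1 is R V / r v, so r v is a parental gamete class with expected frequency (1 − r)/2 = 0.866/2 = 0.4330.
That is 0.4330 = 43.3% of the progeny.

43.3%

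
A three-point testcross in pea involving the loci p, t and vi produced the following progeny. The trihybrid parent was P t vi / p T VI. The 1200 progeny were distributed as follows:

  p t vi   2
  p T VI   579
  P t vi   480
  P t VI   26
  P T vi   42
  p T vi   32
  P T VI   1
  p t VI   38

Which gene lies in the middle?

p

The two rarest classes, p t vi and P T VI, are the double crossovers. Comparing them with the parentals, only the p allele has switched, so p is the middle locus and the order is vi – p – t.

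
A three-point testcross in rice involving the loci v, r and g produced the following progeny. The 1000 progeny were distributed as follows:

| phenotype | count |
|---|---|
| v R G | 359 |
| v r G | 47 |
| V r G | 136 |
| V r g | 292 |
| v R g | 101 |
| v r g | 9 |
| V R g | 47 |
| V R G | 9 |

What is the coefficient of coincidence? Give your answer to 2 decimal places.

The two most frequent reciprocal classes, v R G and V r g, are the parental types, so the F1 was v R G / V r g.
The two rarest classes, V R G and v r g, are the double crossovers. Comparing them with the parentals, only the v allele has switched, so v is the middle locus and the order is g – v – r.
g–v: (237 + 18)/1000 = 0.2550; v–r: (94 + 18)/1000 = 0.1120.
Expected DCO frequency = 0.2550 × 0.1120 ≈ 0.02856; observed = 18/1000 ≈ 0.01800.
Coefficient of coincidence = 0.01800/0.02856 ≈ 0.63.

0.63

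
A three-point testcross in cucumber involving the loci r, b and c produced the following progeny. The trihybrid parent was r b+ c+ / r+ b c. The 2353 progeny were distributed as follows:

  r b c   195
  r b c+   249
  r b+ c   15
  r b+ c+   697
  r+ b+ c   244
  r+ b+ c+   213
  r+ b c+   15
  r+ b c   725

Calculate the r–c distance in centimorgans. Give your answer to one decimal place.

18.6 centimorgans

The two rarest classes, r b+ c and r+ b c+, are the double crossovers. Comparing them with the parentals, only the c allele has switched, so c is the middle locus and the order is b – c – r.
Crossovers in the c–r interval produce the single-crossover classes r+ b+ c+ and r b c (213 + 195 = 408) plus the double crossovers (30).
RF(c–r) = (408 + 30) / 2353 = 438/2353 = 0.1861 → 18.6 centimorgans.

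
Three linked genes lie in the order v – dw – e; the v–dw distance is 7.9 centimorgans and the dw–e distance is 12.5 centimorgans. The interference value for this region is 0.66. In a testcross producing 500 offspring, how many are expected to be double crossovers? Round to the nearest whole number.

2

Map distances give recombination frequencies of 0.079 and 0.125 for the two intervals.
With interference 0.66 (so coincidence = 0.34), expected double-crossover frequency = 0.079 × 0.125 × 0.34 = 0.00336.
Expected number = 0.00336 × 500 = 1.68 ≈ 2.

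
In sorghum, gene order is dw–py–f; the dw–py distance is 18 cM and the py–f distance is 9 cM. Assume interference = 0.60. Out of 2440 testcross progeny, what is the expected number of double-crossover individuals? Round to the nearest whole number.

Map distances give recombination frequencies of 0.180 and 0.090 for the two intervals.
With interference 0.60 (so coincidence = 0.40), expected double-crossover frequency = 0.180 × 0.090 × 0.40 = 0.00648.
Expected number = 0.00648 × 2440 = 15.81 ≈ 16.

16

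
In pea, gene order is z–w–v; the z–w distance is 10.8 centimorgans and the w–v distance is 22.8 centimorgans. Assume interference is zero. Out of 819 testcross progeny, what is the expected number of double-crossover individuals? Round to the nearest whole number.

20

Map distances give recombination frequencies of 0.108 and 0.228 for the two intervals.
With no interference, expected double-crossover frequency = 0.108 × 0.228 = 0.02462.
Expected number = 0.02462 × 819 = 20.17 ≈ 20.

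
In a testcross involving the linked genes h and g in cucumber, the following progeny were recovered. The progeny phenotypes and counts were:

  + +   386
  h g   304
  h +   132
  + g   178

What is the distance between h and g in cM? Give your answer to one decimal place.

31.0 cM

The two most frequent classes, + + (386) and h g (304), are the parental types, so the F1 was + + / h g.
The recombinant classes are + g and h +: 178 + 132 = 310.
Recombination frequency = 310/1000 = 0.3100 ≈ 31.0%, i.e. 31.0 cM.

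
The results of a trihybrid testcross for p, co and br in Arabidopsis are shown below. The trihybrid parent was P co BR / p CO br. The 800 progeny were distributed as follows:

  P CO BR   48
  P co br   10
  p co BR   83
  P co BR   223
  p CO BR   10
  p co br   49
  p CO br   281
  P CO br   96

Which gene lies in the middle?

br

The two rarest classes, P co br and p CO BR, are the double crossovers. Comparing them with the parentals, only the br allele has switched, so br is the middle locus and the order is co – br – p.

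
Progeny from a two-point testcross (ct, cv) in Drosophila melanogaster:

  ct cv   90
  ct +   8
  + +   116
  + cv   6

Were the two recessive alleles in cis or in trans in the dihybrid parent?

cis

The two most frequent classes are + + (116) and ct cv (90); these are the parental (non-recombinant) types.
So the F1 carried + + on one chromosome and ct cv on the other — the recessive alleles are on the same chromosome (cis / coupling).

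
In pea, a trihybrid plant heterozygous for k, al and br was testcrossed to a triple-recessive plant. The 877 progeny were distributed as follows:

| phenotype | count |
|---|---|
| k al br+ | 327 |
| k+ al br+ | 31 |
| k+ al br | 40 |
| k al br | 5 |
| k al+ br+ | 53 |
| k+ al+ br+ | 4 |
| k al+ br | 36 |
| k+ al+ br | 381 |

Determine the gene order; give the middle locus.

br

The two most frequent reciprocal classes, k al br+ and k+ al+ br, are the parental types, so the F1 was k al br+ / k+ al+ br.
The two rarest classes, k al br and k+ al+ br+, are the double crossovers. Comparing them with the parentals, only the br allele has switched, so br is the middle locus and the order is k – br – al.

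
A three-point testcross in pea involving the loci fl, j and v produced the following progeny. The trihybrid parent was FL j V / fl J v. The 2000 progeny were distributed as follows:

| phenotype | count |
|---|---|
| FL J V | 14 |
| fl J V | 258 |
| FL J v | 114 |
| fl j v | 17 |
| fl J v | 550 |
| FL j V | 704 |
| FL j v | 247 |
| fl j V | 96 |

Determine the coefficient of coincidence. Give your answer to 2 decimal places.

0.48

The two rarest classes, FL J V and fl j v, are the double crossovers. Comparing them with the parentals, only the j allele has switched, so j is the middle locus and the order is v – j – fl.
v–j: (505 + 31)/2000 = 0.2680; j–fl: (210 + 31)/2000 = 0.1205.
Expected DCO frequency = 0.2680 × 0.1205 ≈ 0.03229; observed = 31/2000 ≈ 0.01550.
Coefficient of coincidence = 0.01550/0.03229 ≈ 0.48.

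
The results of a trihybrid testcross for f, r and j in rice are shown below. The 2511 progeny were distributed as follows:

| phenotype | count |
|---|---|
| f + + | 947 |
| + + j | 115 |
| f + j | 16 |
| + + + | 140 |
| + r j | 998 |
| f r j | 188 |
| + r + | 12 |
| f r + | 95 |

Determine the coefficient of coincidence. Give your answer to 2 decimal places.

0.83

The two most frequent reciprocal classes, + r j and f + +, are the parental types, so the F1 was + r j / f + +.
The two rarest classes, + r + and f + j, are the double crossovers. Comparing them with the parentals, only the j allele has switched, so j is the middle locus and the order is r – j – f.
r–j: (210 + 28)/2511 = 0.0948; j–f: (328 + 28)/2511 = 0.1418.
Expected DCO frequency = 0.0948 × 0.1418 ≈ 0.01344; observed = 28/2511 ≈ 0.01115.
Coefficient of coincidence = 0.01115/0.01344 ≈ 0.83.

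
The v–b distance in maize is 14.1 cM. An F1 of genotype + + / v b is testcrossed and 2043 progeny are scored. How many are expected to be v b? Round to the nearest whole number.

A map distance of 14.1 cM corresponds to a recombination frequency of 0.141.
The F1 is + + / v b, so v b is a parental gamete class with expected frequency (1 − r)/2 = 0.859/2 = 0.4295.
Expected number = 0.4295 × 2043 = 877.47 ≈ 877.

877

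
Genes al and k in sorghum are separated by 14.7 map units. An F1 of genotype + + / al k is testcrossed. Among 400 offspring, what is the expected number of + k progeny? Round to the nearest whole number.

A map distance of 14.7 map units corresponds to a recombination frequency of 0.147.
The F1 is + + / al k, so + k is a recombinant gamete class with expected frequency r/2 = 0.147/2 = 0.0735.
Expected number = 0.0735 × 400 = 29.40 ≈ 29.

29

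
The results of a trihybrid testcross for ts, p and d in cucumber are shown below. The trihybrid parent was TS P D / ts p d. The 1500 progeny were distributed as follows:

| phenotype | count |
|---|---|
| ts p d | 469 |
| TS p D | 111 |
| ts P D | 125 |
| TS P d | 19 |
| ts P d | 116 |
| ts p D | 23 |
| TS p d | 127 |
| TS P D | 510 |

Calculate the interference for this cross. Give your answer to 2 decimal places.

0.20

The two rarest classes, TS P d and ts p D, are the double crossovers. Comparing them with the parentals, only the d allele has switched, so d is the middle locus and the order is p – d – ts.
p–d: (227 + 42)/1500 = 0.1793; d–ts: (252 + 42)/1500 = 0.1960.
Expected DCO frequency = 0.1793 × 0.1960 ≈ 0.03514; observed = 42/1500 ≈ 0.02800.
Coefficient of coincidence = 0.02800/0.03514 ≈ 0.80; interference = 1 − 0.80 = 0.20.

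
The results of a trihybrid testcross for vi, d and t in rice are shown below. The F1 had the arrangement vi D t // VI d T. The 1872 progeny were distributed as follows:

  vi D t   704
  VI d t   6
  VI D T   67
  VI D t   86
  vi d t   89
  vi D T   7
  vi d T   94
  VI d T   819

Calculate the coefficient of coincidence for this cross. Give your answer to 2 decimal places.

0.75

The two rarest classes, vi D T and VI d t, are the double crossovers. Comparing them with the parentals, only the t allele has switched, so t is the middle locus and the order is vi – t – d.
vi–t: (180 + 13)/1872 = 0.1031; t–d: (156 + 13)/1872 = 0.0903.
Expected DCO frequency = 0.1031 × 0.0903 ≈ 0.00931; observed = 13/1872 ≈ 0.00694.
Coefficient of coincidence = 0.00694/0.00931 ≈ 0.75.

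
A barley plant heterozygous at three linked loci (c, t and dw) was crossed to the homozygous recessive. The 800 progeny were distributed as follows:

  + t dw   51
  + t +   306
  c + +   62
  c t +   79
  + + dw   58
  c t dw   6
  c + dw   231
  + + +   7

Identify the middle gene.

t

The two most frequent reciprocal classes, + t + and c + dw, are the parental types, so the F1 was + t + / c + dw.
The two rarest classes, + + + and c t dw, are the double crossovers. Comparing them with the parentals, only the t allele has switched, so t is the middle locus and the order is dw – t – c.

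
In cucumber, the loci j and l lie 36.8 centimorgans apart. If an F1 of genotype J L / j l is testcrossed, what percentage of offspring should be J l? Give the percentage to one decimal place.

A map distance of 36.8 centimorgans corresponds to a recombination frequency of 0.368.
The F1 is J L / j l, so J l is a recombinant gamete class with expected frequency r/2 = 0.368/2 = 0.1840.
That is 0.1840 = 18.4% of the progeny.

18.4%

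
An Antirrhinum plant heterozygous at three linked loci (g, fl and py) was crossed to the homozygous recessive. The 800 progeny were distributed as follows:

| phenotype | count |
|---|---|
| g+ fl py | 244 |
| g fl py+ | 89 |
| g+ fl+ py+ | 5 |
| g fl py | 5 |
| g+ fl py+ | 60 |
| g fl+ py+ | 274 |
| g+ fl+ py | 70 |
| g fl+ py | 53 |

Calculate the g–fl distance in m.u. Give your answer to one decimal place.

The two most frequent reciprocal classes, g+ fl py and g fl+ py+, are the parental types, so the F1 was g+ fl py / g fl+ py+.
The two rarest classes, g fl py and g+ fl+ py+, are the double crossovers. Comparing them with the parentals, only the g allele has switched, so g is the middle locus and the order is py – g – fl.
Crossovers in the g–fl interval produce the single-crossover classes g+ fl+ py and g fl py+ (70 + 89 = 159) plus the double crossovers (10).
RF(g–fl) = (159 + 10) / 800 = 169/800 = 0.2112 → 21.1 m.u.

21.1 m.u.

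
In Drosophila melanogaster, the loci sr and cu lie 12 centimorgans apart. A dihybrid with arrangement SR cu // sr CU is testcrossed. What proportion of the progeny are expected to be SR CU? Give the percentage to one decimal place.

A map distance of 12 centimorgans corresponds to a recombination frequency of 0.120.
The F1 is SR cu / sr CU, so SR CU is a recombinant gamete class with expected frequency r/2 = 0.120/2 = 0.0600.
That is 0.0600 = 6.0% of the progeny.

6.0%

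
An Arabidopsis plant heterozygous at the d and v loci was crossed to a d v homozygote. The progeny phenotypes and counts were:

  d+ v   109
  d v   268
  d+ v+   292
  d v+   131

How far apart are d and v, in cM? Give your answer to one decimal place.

30.0 cM

The two most frequent classes, d+ v+ (292) and d v (268), are the parental types, so the F1 was d+ v+ / d v.
The recombinant classes are d+ v and d v+: 109 + 131 = 240.
Recombination frequency = 240/800 = 0.3000 ≈ 30.0%, i.e. 30.0 cM.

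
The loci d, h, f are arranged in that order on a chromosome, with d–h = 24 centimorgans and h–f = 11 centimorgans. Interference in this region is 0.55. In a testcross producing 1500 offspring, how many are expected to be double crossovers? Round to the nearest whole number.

18

Map distances give recombination frequencies of 0.240 and 0.110 for the two intervals.
With interference 0.55 (so coincidence = 0.45), expected double-crossover frequency = 0.240 × 0.110 × 0.45 = 0.01188.
Expected number = 0.01188 × 1500 = 17.82 ≈ 18.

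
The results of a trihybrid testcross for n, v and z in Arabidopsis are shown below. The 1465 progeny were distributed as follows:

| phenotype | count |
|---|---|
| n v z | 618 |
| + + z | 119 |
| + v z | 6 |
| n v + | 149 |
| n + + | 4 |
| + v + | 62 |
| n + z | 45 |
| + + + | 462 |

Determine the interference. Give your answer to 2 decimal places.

The two most frequent reciprocal classes, n v z and + + +, are the parental types, so the F1 was n v z / + + +.
The two rarest classes, + v z and n + +, are the double crossovers. Comparing them with the parentals, only the n allele has switched, so n is the middle locus and the order is z – n – v.
z–n: (268 + 10)/1465 = 0.1898; n–v: (107 + 10)/1465 = 0.0799.
Expected DCO frequency = 0.1898 × 0.0799 ≈ 0.01517; observed = 10/1465 ≈ 0.00683.
Coefficient of coincidence = 0.00683/0.01517 ≈ 0.45; interference = 1 − 0.45 = 0.55.

0.55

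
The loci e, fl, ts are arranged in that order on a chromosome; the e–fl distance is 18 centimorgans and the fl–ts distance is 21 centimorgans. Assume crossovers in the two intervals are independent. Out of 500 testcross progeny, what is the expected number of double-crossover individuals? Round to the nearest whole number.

Map distances give recombination frequencies of 0.180 and 0.210 for the two intervals.
With no interference, expected double-crossover frequency = 0.180 × 0.210 = 0.03780.
Expected number = 0.03780 × 500 = 18.90 ≈ 19.

19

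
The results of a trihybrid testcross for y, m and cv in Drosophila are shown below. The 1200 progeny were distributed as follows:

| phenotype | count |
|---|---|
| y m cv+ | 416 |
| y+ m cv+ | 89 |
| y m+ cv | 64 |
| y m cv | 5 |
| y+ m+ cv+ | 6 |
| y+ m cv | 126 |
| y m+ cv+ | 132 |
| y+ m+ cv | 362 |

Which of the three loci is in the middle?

The two most frequent reciprocal classes, y m cv+ and y+ m+ cv, are the parental types, so the F1 was y m cv+ / y+ m+ cv.
The two rarest classes, y m cv and y+ m+ cv+, are the double crossovers. Comparing them with the parentals, only the cv allele has switched, so cv is the middle locus and the order is m – cv – y.

cv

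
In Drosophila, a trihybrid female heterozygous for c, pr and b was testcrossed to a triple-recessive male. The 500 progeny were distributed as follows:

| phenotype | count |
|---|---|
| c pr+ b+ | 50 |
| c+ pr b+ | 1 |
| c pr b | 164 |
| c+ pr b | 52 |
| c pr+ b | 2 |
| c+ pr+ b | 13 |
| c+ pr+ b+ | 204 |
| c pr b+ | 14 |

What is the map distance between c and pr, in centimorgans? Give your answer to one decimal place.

21.0 centimorgans

The two most frequent reciprocal classes, c pr b and c+ pr+ b+, are the parental types, so the F1 was c pr b / c+ pr+ b+.
The two rarest classes, c pr+ b and c+ pr b+, are the double crossovers. Comparing them with the parentals, only the pr allele has switched, so pr is the middle locus and the order is b – pr – c.
Crossovers in the pr–c interval produce the single-crossover classes c+ pr b and c pr+ b+ (52 + 50 = 102) plus the double crossovers (3).
RF(pr–c) = (102 + 3) / 500 = 105/500 = 0.2100 → 21.0 centimorgans.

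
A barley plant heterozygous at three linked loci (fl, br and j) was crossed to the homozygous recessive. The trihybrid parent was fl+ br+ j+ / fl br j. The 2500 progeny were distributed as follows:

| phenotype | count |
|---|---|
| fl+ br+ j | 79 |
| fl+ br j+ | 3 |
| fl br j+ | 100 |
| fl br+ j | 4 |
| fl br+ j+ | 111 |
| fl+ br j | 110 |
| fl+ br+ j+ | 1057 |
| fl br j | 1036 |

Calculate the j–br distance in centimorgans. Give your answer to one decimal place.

The two rarest classes, fl+ br j+ and fl br+ j, are the double crossovers. Comparing them with the parentals, only the br allele has switched, so br is the middle locus and the order is j – br – fl.
Crossovers in the j–br interval produce the single-crossover classes fl+ br+ j and fl br j+ (79 + 100 = 179) plus the double crossovers (7).
RF(j–br) = (179 + 7) / 2500 = 186/2500 = 0.0744 → 7.4 centimorgans.

7.4 centimorgans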